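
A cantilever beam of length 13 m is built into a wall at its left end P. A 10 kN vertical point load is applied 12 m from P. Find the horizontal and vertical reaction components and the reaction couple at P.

ΣF_x = 0: P_x = 0.
ΣF_y = 0: P_y − 10 = 0 → P_y = 10.00 kN.
ΣM about P: M_P − 10·12 = 0 → M_P = 120.0 kN·m.

P_x = 0, P_y = 10.00 kN, M_P = 120.0 kN·m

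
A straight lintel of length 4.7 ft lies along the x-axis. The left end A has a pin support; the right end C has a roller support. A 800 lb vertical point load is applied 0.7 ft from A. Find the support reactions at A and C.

Taking moments about A: C_y·4.7 − 800·0.7 = 0 → C_y = 560/4.7 = 119.149 ≈ 119.1 lb.
ΣF_y = 0: A_y + 119.149 − 800 = 0 → A_y = 680.9 lb.
ΣF_x = 0: no horizontal applied forces, so A_x = 0.

A_x = 0, A_y = 680.9 lb, C_y = 119.1 lb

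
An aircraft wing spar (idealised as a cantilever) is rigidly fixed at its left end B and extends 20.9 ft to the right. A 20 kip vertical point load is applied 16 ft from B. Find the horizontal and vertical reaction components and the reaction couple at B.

B_x = 0, B_y = 20.00 kip, M_B = 320.0 kip·ft

ΣF_x = 0: B_x = 0.
ΣF_y = 0: B_y − 20 = 0 → B_y = 20.00 kip.
ΣM about B: M_B − 20·16 = 0 → M_B = 320.0 kip·ft.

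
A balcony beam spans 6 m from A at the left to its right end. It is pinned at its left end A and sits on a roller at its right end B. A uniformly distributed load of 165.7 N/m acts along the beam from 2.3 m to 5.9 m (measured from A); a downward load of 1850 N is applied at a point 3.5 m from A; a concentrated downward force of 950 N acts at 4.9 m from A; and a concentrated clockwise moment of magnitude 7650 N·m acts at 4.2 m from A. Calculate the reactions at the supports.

Resultant of the distributed load: 165.7 × 3.6 = 596.52 N at 4.1 m from A.
Taking moments about A: B_y·6 − (165.7·3.6)·4.1 − 1850·3.5 − 950·4.9 − 7650 = 0 → B_y = 21225.732/6 = 3537.62 ≈ 3538 N.
ΣF_y = 0: A_y + 3537.62 − 165.7·3.6 − 1850 − 950 = 0 → A_y = -141.1 N.
ΣF_x = 0: no horizontal applied forces, so A_x = 0.

A_x = 0, A_y = -141.1 N, B_y = 3538 N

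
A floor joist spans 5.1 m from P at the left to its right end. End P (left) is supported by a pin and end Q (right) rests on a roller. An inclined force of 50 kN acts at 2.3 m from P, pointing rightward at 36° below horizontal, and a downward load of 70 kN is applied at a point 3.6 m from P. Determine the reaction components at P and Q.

P_x = -40.45 kN, P_y = 36.72 kN, Q_y = 62.67 kN

Taking moments about P: Q_y·5.1 − 50·sin36°·2.3 − 70·3.6 = 0 → Q_y = 319.595/5.1 = 62.6657 ≈ 62.67 kN.
ΣF_y = 0: P_y + 62.6657 − 50·sin36° − 70 = 0 → P_y = 36.72 kN.
ΣF_x = 0: P_x + 50·cos36° = 0 → P_x = -40.45 kN.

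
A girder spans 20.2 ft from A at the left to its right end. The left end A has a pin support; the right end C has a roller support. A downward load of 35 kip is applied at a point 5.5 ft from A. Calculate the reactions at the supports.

A_x = 0, A_y = 25.47 kip, C_y = 9.530 kip

Moments about A: C_y·20.2 − 35·5.5 = 0 → C_y = 192.5/20.2 = 9.5297 ≈ 9.530 kip.
ΣF_y = 0: A_y + 9.5297 − 35 = 0 → A_y = 25.47 kip.
ΣF_x = 0: no horizontal applied forces, so A_x = 0.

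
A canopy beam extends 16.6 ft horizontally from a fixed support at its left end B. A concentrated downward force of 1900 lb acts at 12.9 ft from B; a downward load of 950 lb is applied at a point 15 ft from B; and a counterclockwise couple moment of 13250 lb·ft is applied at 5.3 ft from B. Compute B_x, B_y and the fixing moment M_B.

ΣF_x = 0: B_x = 0.
ΣF_y = 0: B_y − 1900 − 950 = 0 → B_y = 2850 lb.
ΣM about B: M_B − 1900·12.9 − 950·15 + 13250 = 0 → M_B = 25510 lb·ft.

B_x = 0, B_y = 2850 lb, M_B = 25510 lb·ft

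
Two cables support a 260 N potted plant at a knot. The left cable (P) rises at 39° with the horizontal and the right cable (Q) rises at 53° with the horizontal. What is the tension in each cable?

ΣF_x = 0: −T_P·cos39° + T_Q·cos53° = 0 → T_Q = 1.29134·T_P.
ΣF_y = 0: T_P·sin39° + T_Q·sin53° = 260.
Substitute: T_P·(0.62932 + 1.29134·0.798636) = 260 → T_P = 156.567 ≈ 156.6 N.
Then T_Q = 1.29134 × 156.567 = 202.2 N.

T_P = 156.6 N, T_Q = 202.2 N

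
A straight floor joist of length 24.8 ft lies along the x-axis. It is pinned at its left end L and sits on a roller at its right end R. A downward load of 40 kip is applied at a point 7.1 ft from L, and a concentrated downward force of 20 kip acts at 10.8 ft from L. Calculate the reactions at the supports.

L_x = 0, L_y = 39.84 kip, R_y = 20.16 kip

Moments about L: R_y·24.8 − 40·7.1 − 20·10.8 = 0 → R_y = 500/24.8 = 20.1613 ≈ 20.16 kip.
ΣF_y = 0: L_y + 20.1613 − 40 − 20 = 0 → L_y = 39.84 kip.
ΣF_x = 0: no horizontal applied forces, so L_x = 0.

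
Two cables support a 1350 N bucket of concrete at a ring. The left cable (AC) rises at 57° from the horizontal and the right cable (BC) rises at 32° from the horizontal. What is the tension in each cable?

ΣF_x = 0: −T_AC·cos57° + T_BC·cos32° = 0 → T_BC = 0.642227·T_AC.
ΣF_y = 0: T_AC·sin57° + T_BC·sin32° = 1350.
Substitute: T_AC·(0.838671 + 0.642227·0.529919) = 1350 → T_AC = 1145.04 ≈ 1145 N.
Then T_BC = 0.642227 × 1145.04 = 735.4 N.

T_AC = 1145 N, T_BC = 735.4 N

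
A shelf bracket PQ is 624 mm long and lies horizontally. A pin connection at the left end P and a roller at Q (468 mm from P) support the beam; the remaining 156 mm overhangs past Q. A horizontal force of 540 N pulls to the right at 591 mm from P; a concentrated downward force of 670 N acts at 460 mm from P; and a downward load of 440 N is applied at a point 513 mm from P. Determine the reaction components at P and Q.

P_x = -540.0 N, P_y = -30.85 N, Q_y = 1141 N

ΣM about P: Q_y·468 − 670·460 − 440·513 = 0 → Q_y = 533920/468 = 1140.85 ≈ 1141 N.
ΣF_y = 0: P_y + 1140.85 − 670 − 440 = 0 → P_y = -30.85 N.
ΣF_x = 0: P_x + 540 = 0 → P_x = -540.0 N.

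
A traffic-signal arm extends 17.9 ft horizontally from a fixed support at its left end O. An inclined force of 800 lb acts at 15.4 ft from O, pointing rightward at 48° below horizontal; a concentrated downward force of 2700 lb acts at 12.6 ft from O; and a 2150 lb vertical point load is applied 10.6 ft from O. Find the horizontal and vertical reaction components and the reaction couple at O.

ΣF_x = 0: O_x + 800·cos48° = 0 → O_x = -535.3 lb.
ΣF_y = 0: O_y − 800·sin48° − 2700 − 2150 = 0 → O_y = 5445 lb.
ΣM about O: M_O − 800·sin48°·15.4 − 2700·12.6 − 2150·10.6 = 0 → M_O = 65970 lb·ft.

O_x = -535.3 lb, O_y = 5445 lb, M_O = 65970 lb·ft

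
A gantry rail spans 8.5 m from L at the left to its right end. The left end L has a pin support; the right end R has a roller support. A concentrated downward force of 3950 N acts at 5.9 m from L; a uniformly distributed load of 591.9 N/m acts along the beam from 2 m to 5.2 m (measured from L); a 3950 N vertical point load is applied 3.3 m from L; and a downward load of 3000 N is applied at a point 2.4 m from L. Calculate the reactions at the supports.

Resultant of the distributed load: 591.9 × 3.2 = 1894.08 N at 3.6 m from L.
Taking moments about L: R_y·8.5 − 3950·5.9 − (591.9·3.2)·3.6 − 3950·3.3 − 3000·2.4 = 0 → R_y = 50358.688/8.5 = 5924.55 ≈ 5925 N.
ΣF_y = 0: L_y + 5924.55 − 3950 − 591.9·3.2 − 3950 − 3000 = 0 → L_y = 6870 N.
ΣF_x = 0: no horizontal applied forces, so L_x = 0.

L_x = 0, L_y = 6870 N, R_y = 5925 N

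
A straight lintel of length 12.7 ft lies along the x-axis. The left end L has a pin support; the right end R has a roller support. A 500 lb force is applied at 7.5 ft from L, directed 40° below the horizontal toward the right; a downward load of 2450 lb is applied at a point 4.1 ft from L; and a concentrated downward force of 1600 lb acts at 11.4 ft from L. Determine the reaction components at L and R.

Moments about L: R_y·12.7 − 500·sin40°·7.5 − 2450·4.1 − 1600·11.4 = 0 → R_y = 30695.5/12.7 = 2416.97 ≈ 2417 lb.
ΣF_y = 0: L_y + 2416.97 − 500·sin40° − 2450 − 1600 = 0 → L_y = 1954 lb.
ΣF_x = 0: L_x + 500·cos40° = 0 → L_x = -383.0 lb.

L_x = -383.0 lb, L_y = 1954 lb, R_y = 2417 lb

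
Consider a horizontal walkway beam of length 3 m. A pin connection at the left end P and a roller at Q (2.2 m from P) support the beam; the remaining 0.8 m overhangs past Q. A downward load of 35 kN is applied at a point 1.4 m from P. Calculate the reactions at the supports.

P_x = 0, P_y = 12.73 kN, Q_y = 22.27 kN

Moments about P: Q_y·2.2 − 35·1.4 = 0 → Q_y = 49/2.2 = 22.2727 ≈ 22.27 kN.
ΣF_y = 0: P_y + 22.2727 − 35 = 0 → P_y = 12.73 kN.
ΣF_x = 0: no horizontal applied forces, so P_x = 0.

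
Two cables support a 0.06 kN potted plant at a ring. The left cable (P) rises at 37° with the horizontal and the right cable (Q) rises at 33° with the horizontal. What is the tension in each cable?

T_P = 0.05355 kN, T_Q = 0.05099 kN

ΣF_x = 0: −T_P·cos37° + T_Q·cos33° = 0 → T_Q = 0.952264·T_P.
ΣF_y = 0: T_P·sin37° + T_Q·sin33° = 0.06.
Substitute: T_P·(0.601815 + 0.952264·0.544639) = 0.06 → T_P = 0.0535497 ≈ 0.05355 kN.
Then T_Q = 0.952264 × 0.0535497 = 0.05099 kN.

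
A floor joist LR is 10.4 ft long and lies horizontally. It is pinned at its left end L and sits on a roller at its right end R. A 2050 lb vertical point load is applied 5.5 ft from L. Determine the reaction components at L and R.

L_x = 0, L_y = 965.9 lb, R_y = 1084 lb

ΣM about L: R_y·10.4 − 2050·5.5 = 0 → R_y = 11275/10.4 = 1084.13 ≈ 1084 lb.
ΣF_y = 0: L_y + 1084.13 − 2050 = 0 → L_y = 965.9 lb.
ΣF_x = 0: no horizontal applied forces, so L_x = 0.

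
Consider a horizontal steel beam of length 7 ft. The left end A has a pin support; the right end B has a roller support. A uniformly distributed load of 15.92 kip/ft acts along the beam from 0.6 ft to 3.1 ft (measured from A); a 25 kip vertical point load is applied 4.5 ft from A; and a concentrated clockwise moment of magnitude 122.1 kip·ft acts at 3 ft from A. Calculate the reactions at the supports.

Resultant of the distributed load: 15.92 × 2.5 = 39.8 kip at 1.85 ft from A.
Taking moments about A: B_y·7 − (15.92·2.5)·1.85 − 25·4.5 − 122.1 = 0 → B_y = 308.23/7 = 44.0329 ≈ 44.03 kip.
ΣF_y = 0: A_y + 44.0329 − 15.92·2.5 − 25 = 0 → A_y = 20.77 kip.
ΣF_x = 0: no horizontal applied forces, so A_x = 0.

A_x = 0, A_y = 20.77 kip, B_y = 44.03 kip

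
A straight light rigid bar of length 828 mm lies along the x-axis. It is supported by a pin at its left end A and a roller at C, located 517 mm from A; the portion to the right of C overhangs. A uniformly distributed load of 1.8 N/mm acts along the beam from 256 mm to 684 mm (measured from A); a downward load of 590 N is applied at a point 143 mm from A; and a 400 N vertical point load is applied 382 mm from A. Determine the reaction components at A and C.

A_x = 0, A_y = 601.3 N, C_y = 1159 N

Resultant of the distributed load: 1.8 × 428 = 770.4 N at 470 mm from A.
ΣM about A: C_y·517 − (1.8·428)·470 − 590·143 − 400·382 = 0 → C_y = 599258/517 = 1159.11 ≈ 1159 N.
ΣF_y = 0: A_y + 1159.11 − 1.8·428 − 590 − 400 = 0 → A_y = 601.3 N.
ΣF_x = 0: no horizontal applied forces, so A_x = 0.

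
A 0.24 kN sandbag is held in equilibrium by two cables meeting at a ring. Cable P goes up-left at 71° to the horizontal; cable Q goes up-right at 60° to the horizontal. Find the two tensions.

T_P = 0.1590 kN, T_Q = 0.1035 kN

ΣF_x = 0: −T_P·cos71° + T_Q·cos60° = 0 → T_Q = 0.651136·T_P.
ΣF_y = 0: T_P·sin71° + T_Q·sin60° = 0.24.
Substitute: T_P·(0.945519 + 0.651136·0.866025) = 0.24 → T_P = 0.159002 ≈ 0.1590 kN.
Then T_Q = 0.651136 × 0.159002 = 0.1035 kN.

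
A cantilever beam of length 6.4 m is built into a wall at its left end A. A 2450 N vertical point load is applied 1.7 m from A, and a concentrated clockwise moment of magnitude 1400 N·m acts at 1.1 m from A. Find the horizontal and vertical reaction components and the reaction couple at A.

ΣF_x = 0: A_x = 0.
ΣF_y = 0: A_y − 2450 = 0 → A_y = 2450 N.
ΣM about A: M_A − 2450·1.7 − 1400 = 0 → M_A = 5565 N·m.

A_x = 0, A_y = 2450 N, M_A = 5565 N·m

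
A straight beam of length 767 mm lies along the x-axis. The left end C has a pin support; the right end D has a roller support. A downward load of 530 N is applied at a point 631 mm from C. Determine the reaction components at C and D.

Taking moments about C: D_y·767 − 530·631 = 0 → D_y = 334430/767 = 436.023 ≈ 436.0 N.
ΣF_y = 0: C_y + 436.023 − 530 = 0 → C_y = 93.98 N.
ΣF_x = 0: no horizontal applied forces, so C_x = 0.

C_x = 0, C_y = 93.98 N, D_y = 436.0 N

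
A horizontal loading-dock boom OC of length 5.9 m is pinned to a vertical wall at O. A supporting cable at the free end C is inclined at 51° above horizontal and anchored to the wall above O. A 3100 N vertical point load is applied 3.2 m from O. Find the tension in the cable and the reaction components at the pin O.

T = 2164 N, O_x = 1362 N, O_y = 1419 N

ΣM about O: T·sin51°·5.9 − 3100·3.2 = 0 → T = 9920/(5.9·0.777146) = 2163.5 ≈ 2164 N.
ΣF_x = 0: O_x − T·cos51° = 0 → O_x = 2163.5 × 0.62932 = 1362 N.
ΣF_y = 0: O_y + T·sin51° − 3100 = 0 → O_y = 3100 − 2163.5 × 0.777146 = 1419 N.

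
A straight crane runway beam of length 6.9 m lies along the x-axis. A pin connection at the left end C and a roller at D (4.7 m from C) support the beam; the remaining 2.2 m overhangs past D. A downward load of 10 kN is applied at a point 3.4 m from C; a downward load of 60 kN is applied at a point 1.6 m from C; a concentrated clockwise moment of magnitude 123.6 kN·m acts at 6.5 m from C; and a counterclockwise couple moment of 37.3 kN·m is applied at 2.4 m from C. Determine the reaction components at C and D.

Taking moments about C: D_y·4.7 − 10·3.4 − 60·1.6 − 123.6 + 37.3 = 0 → D_y = 216.3/4.7 = 46.0213 ≈ 46.02 kN.
ΣF_y = 0: C_y + 46.0213 − 10 − 60 = 0 → C_y = 23.98 kN.
ΣF_x = 0: no horizontal applied forces, so C_x = 0.

C_x = 0, C_y = 23.98 kN, D_y = 46.02 kN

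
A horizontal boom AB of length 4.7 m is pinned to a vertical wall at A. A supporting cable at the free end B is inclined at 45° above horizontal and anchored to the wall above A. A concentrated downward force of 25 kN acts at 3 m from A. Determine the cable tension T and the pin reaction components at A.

ΣM about A: T·sin45°·4.7 − 25·3 = 0 → T = 75/(4.7·0.707107) = 22.5672 ≈ 22.57 kN.
ΣF_x = 0: A_x − T·cos45° = 0 → A_x = 22.5672 × 0.707107 = 15.96 kN.
ΣF_y = 0: A_y + T·sin45° − 25 = 0 → A_y = 25 − 22.5672 × 0.707107 = 9.043 kN.

T = 22.57 kN, A_x = 15.96 kN, A_y = 9.043 kN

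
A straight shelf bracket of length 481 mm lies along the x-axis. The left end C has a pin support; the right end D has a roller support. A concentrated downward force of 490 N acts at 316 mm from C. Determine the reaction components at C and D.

C_x = 0, C_y = 168.1 N, D_y = 321.9 N

Moments about C: D_y·481 − 490·316 = 0 → D_y = 154840/481 = 321.913 ≈ 321.9 N.
ΣF_y = 0: C_y + 321.913 − 490 = 0 → C_y = 168.1 N.
ΣF_x = 0: no horizontal applied forces, so C_x = 0.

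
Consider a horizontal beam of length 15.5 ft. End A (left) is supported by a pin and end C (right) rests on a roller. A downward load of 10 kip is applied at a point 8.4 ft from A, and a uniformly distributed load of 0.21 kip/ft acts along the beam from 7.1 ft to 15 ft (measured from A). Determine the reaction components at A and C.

Resultant of the distributed load: 0.21 × 7.9 = 1.659 kip at 11.05 ft from A.
ΣM about A: C_y·15.5 − 10·8.4 − (0.21·7.9)·11.05 = 0 → C_y = 102.33195/15.5 = 6.60206 ≈ 6.602 kip.
ΣF_y = 0: A_y + 6.60206 − 10 − 0.21·7.9 = 0 → A_y = 5.057 kip.
ΣF_x = 0: no horizontal applied forces, so A_x = 0.

A_x = 0, A_y = 5.057 kip, C_y = 6.602 kip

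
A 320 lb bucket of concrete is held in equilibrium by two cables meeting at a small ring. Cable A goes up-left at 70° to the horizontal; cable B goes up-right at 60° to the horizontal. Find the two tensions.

ΣF_x = 0: −T_A·cos70° + T_B·cos60° = 0 → T_B = 0.68404·T_A.
ΣF_y = 0: T_A·sin70° + T_B·sin60° = 320.
Substitute: T_A·(0.939693 + 0.68404·0.866025) = 320 → T_A = 208.865 ≈ 208.9 lb.
Then T_B = 0.68404 × 208.865 = 142.9 lb.

T_A = 208.9 lb, T_B = 142.9 lb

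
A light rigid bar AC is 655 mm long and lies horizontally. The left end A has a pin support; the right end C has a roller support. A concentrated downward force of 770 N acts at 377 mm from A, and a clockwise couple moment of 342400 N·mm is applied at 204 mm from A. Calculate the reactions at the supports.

A_x = 0, A_y = -195.9 N, C_y = 965.9 N

Moments about A: C_y·655 − 770·377 − 342400 = 0 → C_y = 632690/655 = 965.939 ≈ 965.9 N.
ΣF_y = 0: A_y + 965.939 − 770 = 0 → A_y = -195.9 N.
ΣF_x = 0: no horizontal applied forces, so A_x = 0.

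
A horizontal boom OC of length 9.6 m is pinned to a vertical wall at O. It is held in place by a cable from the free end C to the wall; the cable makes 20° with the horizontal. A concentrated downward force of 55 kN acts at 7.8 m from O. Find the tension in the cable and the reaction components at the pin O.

ΣM about O: T·sin20°·9.6 − 55·7.8 = 0 → T = 429/(9.6·0.34202) = 130.658 ≈ 130.7 kN.
ΣF_x = 0: O_x − T·cos20° = 0 → O_x = 130.658 × 0.939693 = 122.8 kN.
ΣF_y = 0: O_y + T·sin20° − 55 = 0 → O_y = 55 − 130.658 × 0.34202 = 10.31 kN.

T = 130.7 kN, O_x = 122.8 kN, O_y = 10.31 kN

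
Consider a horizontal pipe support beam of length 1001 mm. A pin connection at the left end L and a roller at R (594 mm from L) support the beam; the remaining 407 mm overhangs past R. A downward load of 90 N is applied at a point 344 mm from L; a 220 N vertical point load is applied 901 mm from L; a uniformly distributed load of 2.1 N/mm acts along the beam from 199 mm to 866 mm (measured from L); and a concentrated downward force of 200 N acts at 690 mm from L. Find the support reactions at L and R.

Resultant of the distributed load: 2.1 × 667 = 1400.7 N at 532.5 mm from L.
Taking moments about L: R_y·594 − 90·344 − 220·901 − (2.1·667)·532.5 − 200·690 = 0 → R_y = 1113052.75/594 = 1873.83 ≈ 1874 N.
ΣF_y = 0: L_y + 1873.83 − 90 − 220 − 2.1·667 − 200 = 0 → L_y = 36.87 N.
ΣF_x = 0: no horizontal applied forces, so L_x = 0.

L_x = 0, L_y = 36.87 N, R_y = 1874 N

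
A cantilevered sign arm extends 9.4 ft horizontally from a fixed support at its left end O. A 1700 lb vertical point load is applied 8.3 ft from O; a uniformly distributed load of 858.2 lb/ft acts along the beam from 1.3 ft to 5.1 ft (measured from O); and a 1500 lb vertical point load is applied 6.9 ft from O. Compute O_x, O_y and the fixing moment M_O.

Resultant of the distributed load: 858.2 × 3.8 = 3261.16 lb at 3.2 ft from O.
ΣF_x = 0: O_x = 0.
ΣF_y = 0: O_y − 1700 − 858.2·3.8 − 1500 = 0 → O_y = 6461 lb.
ΣM about O: M_O − 1700·8.3 − (858.2·3.8)·3.2 − 1500·6.9 = 0 → M_O = 34900 lb·ft.

O_x = 0, O_y = 6461 lb, M_O = 34900 lb·ft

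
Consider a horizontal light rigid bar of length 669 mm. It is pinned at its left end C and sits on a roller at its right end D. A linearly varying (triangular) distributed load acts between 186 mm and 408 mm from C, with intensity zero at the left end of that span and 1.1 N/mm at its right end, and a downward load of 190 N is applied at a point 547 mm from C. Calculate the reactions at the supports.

Resultant of the triangular load: ½ × 1.1 × 222 = 122.1 N, acting at 334 mm from C (one-third of the span from the peak).
Taking moments about C: D_y·669 − (½·1.1·222)·334 − 190·547 = 0 → D_y = 144711.4/669 = 216.31 ≈ 216.3 N.
ΣF_y = 0: C_y + 216.31 − ½·1.1·222 − 190 = 0 → C_y = 95.79 N.
ΣF_x = 0: no horizontal applied forces, so C_x = 0.

C_x = 0, C_y = 95.79 N, D_y = 216.3 N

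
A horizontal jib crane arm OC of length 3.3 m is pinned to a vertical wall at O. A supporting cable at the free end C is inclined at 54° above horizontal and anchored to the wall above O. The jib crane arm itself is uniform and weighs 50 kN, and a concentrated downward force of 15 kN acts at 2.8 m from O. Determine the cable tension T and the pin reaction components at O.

T = 46.63 kN, O_x = 27.41 kN, O_y = 27.27 kN

ΣM about O: T·sin54°·3.3 − 50·1.65 − 15·2.8 = 0 → T = 124.5/(3.3·0.809017) = 46.6335 ≈ 46.63 kN.
ΣF_x = 0: O_x − T·cos54° = 0 → O_x = 46.6335 × 0.587785 = 27.41 kN.
ΣF_y = 0: O_y + T·sin54° − 50 − 15 = 0 → O_y = 65 − 46.6335 × 0.809017 = 27.27 kN.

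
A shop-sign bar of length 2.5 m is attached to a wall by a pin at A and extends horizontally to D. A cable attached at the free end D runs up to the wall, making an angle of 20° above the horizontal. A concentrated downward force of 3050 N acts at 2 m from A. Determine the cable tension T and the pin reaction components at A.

T = 7134 N, A_x = 6704 N, A_y = 610.0 N

ΣM about A: T·sin20°·2.5 − 3050·2 = 0 → T = 6100/(2.5·0.34202) = 7134.09 ≈ 7134 N.
ΣF_x = 0: A_x − T·cos20° = 0 → A_x = 7134.09 × 0.939693 = 6704 N.
ΣF_y = 0: A_y + T·sin20° − 3050 = 0 → A_y = 3050 − 7134.09 × 0.34202 = 610.0 N.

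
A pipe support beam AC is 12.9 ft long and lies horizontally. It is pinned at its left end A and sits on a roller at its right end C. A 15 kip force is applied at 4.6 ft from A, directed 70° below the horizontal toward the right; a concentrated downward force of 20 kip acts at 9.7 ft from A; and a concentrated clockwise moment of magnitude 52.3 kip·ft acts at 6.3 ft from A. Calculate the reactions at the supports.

A_x = -5.130 kip, A_y = 9.976 kip, C_y = 24.12 kip

ΣM about A: C_y·12.9 − 15·sin70°·4.6 − 20·9.7 − 52.3 = 0 → C_y = 311.139/12.9 = 24.1193 ≈ 24.12 kip.
ΣF_y = 0: A_y + 24.1193 − 15·sin70° − 20 = 0 → A_y = 9.976 kip.
ΣF_x = 0: A_x + 15·cos70° = 0 → A_x = -5.130 kip.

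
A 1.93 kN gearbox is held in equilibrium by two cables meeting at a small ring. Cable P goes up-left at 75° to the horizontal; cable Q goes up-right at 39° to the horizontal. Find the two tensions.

ΣF_x = 0: −T_P·cos75° + T_Q·cos39° = 0 → T_Q = 0.333038·T_P.
ΣF_y = 0: T_P·sin75° + T_Q·sin39° = 1.93.
Substitute: T_P·(0.965926 + 0.333038·0.62932) = 1.93 → T_P = 1.64184 ≈ 1.642 kN.
Then T_Q = 0.333038 × 1.64184 = 0.5468 kN.

T_P = 1.642 kN, T_Q = 0.5468 kN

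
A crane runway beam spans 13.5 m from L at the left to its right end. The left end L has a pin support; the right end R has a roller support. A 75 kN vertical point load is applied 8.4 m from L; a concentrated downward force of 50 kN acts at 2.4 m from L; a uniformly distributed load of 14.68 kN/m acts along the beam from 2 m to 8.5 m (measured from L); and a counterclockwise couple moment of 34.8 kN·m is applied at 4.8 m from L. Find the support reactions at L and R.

L_x = 0, L_y = 130.3 kN, R_y = 90.09 kN

Resultant of the distributed load: 14.68 × 6.5 = 95.42 kN at 5.25 m from L.
Moments about L: R_y·13.5 − 75·8.4 − 50·2.4 − (14.68·6.5)·5.25 + 34.8 = 0 → R_y = 1216.155/13.5 = 90.0856 ≈ 90.09 kN.
ΣF_y = 0: L_y + 90.0856 − 75 − 50 − 14.68·6.5 = 0 → L_y = 130.3 kN.
ΣF_x = 0: no horizontal applied forces, so L_x = 0.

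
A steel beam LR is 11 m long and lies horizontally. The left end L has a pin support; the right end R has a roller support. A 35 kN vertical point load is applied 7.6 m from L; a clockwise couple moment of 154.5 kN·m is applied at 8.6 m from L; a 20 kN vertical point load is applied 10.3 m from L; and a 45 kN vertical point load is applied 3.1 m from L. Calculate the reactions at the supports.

L_x = 0, L_y = 30.36 kN, R_y = 69.64 kN

Moments about L: R_y·11 − 35·7.6 − 154.5 − 20·10.3 − 45·3.1 = 0 → R_y = 766/11 = 69.6364 ≈ 69.64 kN.
ΣF_y = 0: L_y + 69.6364 − 35 − 20 − 45 = 0 → L_y = 30.36 kN.
ΣF_x = 0: no horizontal applied forces, so L_x = 0.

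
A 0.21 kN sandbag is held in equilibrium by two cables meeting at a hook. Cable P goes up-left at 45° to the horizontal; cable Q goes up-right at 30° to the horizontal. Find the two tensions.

ΣF_x = 0: −T_P·cos45° + T_Q·cos30° = 0 → T_Q = 0.816497·T_P.
ΣF_y = 0: T_P·sin45° + T_Q·sin30° = 0.21.
Substitute: T_P·(0.707107 + 0.816497·0.5) = 0.21 → T_P = 0.188281 ≈ 0.1883 kN.
Then T_Q = 0.816497 × 0.188281 = 0.1537 kN.

T_P = 0.1883 kN, T_Q = 0.1537 kN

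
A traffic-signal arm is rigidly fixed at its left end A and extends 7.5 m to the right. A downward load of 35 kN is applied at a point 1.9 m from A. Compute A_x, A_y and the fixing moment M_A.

A_x = 0, A_y = 35.00 kN, M_A = 66.50 kN·m

ΣF_x = 0: A_x = 0.
ΣF_y = 0: A_y − 35 = 0 → A_y = 35.00 kN.
ΣM about A: M_A − 35·1.9 = 0 → M_A = 66.50 kN·m.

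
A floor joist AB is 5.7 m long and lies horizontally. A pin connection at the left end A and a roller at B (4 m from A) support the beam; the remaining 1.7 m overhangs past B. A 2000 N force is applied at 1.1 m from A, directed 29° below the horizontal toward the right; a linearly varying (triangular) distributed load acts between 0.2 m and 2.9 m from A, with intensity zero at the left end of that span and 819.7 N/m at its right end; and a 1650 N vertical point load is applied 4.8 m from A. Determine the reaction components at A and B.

A_x = -1749 N, A_y = 926.3 N, B_y = 2800 N

Resultant of the triangular load: ½ × 819.7 × 2.7 = 1106.595 N, acting at 2 m from A (one-third of the span from the peak).
Moments about A: B_y·4 − 2000·sin29°·1.1 − (½·819.7·2.7)·2 − 1650·4.8 = 0 → B_y = 11199.8/4 = 2799.95 ≈ 2800 N.
ΣF_y = 0: A_y + 2799.95 − 2000·sin29° − ½·819.7·2.7 − 1650 = 0 → A_y = 926.3 N.
ΣF_x = 0: A_x + 2000·cos29° = 0 → A_x = -1749 N.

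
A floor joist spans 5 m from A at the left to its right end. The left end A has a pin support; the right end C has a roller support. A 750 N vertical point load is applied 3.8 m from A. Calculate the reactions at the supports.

A_x = 0, A_y = 180.0 N, C_y = 570.0 N

ΣM about A: C_y·5 − 750·3.8 = 0 → C_y = 2850/5 = 570.0 N.
ΣF_y = 0: A_y + 570 − 750 = 0 → A_y = 180.0 N.
ΣF_x = 0: no horizontal applied forces, so A_x = 0.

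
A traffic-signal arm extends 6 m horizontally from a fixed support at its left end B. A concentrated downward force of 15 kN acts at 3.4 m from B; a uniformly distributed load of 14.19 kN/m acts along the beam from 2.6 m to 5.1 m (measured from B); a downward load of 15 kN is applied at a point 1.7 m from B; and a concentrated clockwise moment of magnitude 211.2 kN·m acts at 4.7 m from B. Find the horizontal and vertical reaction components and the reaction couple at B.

Resultant of the distributed load: 14.19 × 2.5 = 35.475 kN at 3.85 m from B.
ΣF_x = 0: B_x = 0.
ΣF_y = 0: B_y − 15 − 14.19·2.5 − 15 = 0 → B_y = 65.47 kN.
ΣM about B: M_B − 15·3.4 − (14.19·2.5)·3.85 − 15·1.7 − 211.2 = 0 → M_B = 424.3 kN·m.

B_x = 0, B_y = 65.47 kN, M_B = 424.3 kN·m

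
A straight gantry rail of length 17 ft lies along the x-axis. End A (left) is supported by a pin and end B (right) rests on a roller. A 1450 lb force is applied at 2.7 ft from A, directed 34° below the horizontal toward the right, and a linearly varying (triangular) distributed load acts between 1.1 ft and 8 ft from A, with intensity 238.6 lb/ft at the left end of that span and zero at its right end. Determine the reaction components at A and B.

Resultant of the triangular load: ½ × 238.6 × 6.9 = 823.17 lb, acting at 3.4 ft from A (one-third of the span from the peak).
Taking moments about A: B_y·17 − 1450·sin34°·2.7 − (½·238.6·6.9)·3.4 = 0 → B_y = 4988.02/17 = 293.413 ≈ 293.4 lb.
ΣF_y = 0: A_y + 293.413 − 1450·sin34° − ½·238.6·6.9 = 0 → A_y = 1341 lb.
ΣF_x = 0: A_x + 1450·cos34° = 0 → A_x = -1202 lb.

A_x = -1202 lb, A_y = 1341 lb, B_y = 293.4 lb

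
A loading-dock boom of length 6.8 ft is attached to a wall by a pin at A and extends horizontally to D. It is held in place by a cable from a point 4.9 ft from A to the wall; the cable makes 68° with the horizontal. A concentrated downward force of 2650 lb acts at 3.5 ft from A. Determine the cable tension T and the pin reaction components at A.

T = 2042 lb, A_x = 764.8 lb, A_y = 757.1 lb

ΣM about A: T·sin68°·4.9 − 2650·3.5 = 0 → T = 9275/(4.9·0.927184) = 2041.51 ≈ 2042 lb.
ΣF_x = 0: A_x − T·cos68° = 0 → A_x = 2041.51 × 0.374607 = 764.8 lb.
ΣF_y = 0: A_y + T·sin68° − 2650 = 0 → A_y = 2650 − 2041.51 × 0.927184 = 757.1 lb.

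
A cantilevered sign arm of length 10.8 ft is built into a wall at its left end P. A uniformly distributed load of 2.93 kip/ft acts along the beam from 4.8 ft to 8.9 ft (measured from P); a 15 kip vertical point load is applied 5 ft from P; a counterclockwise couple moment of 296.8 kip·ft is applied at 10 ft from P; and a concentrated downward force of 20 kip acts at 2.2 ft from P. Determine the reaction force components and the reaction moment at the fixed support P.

Resultant of the distributed load: 2.93 × 4.1 = 12.013 kip at 6.85 ft from P.
ΣF_x = 0: P_x = 0.
ΣF_y = 0: P_y − 2.93·4.1 − 15 − 20 = 0 → P_y = 47.01 kip.
ΣM about P: M_P − (2.93·4.1)·6.85 − 15·5 + 296.8 − 20·2.2 = 0 → M_P = -95.51 kip·ft.

P_x = 0, P_y = 47.01 kip, M_P = -95.51 kip·ft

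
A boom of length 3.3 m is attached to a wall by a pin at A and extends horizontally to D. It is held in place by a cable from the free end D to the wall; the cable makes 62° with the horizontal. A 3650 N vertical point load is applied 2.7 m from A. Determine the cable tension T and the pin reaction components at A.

T = 3382 N, A_x = 1588 N, A_y = 663.6 N

ΣM about A: T·sin62°·3.3 − 3650·2.7 = 0 → T = 9855/(3.3·0.882948) = 3382.26 ≈ 3382 N.
ΣF_x = 0: A_x − T·cos62° = 0 → A_x = 3382.26 × 0.469472 = 1588 N.
ΣF_y = 0: A_y + T·sin62° − 3650 = 0 → A_y = 3650 − 3382.26 × 0.882948 = 663.6 N.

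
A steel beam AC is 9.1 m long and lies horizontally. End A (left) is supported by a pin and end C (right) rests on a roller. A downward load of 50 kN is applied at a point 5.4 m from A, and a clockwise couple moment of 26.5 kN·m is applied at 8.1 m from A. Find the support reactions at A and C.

Taking moments about A: C_y·9.1 − 50·5.4 − 26.5 = 0 → C_y = 296.5/9.1 = 32.5824 ≈ 32.58 kN.
ΣF_y = 0: A_y + 32.5824 − 50 = 0 → A_y = 17.42 kN.
ΣF_x = 0: no horizontal applied forces, so A_x = 0.

A_x = 0, A_y = 17.42 kN, C_y = 32.58 kN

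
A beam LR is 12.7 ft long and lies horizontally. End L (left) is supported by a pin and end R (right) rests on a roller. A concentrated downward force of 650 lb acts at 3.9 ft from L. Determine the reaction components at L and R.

L_x = 0, L_y = 450.4 lb, R_y = 199.6 lb

Taking moments about L: R_y·12.7 − 650·3.9 = 0 → R_y = 2535/12.7 = 199.606 ≈ 199.6 lb.
ΣF_y = 0: L_y + 199.606 − 650 = 0 → L_y = 450.4 lb.
ΣF_x = 0: no horizontal applied forces, so L_x = 0.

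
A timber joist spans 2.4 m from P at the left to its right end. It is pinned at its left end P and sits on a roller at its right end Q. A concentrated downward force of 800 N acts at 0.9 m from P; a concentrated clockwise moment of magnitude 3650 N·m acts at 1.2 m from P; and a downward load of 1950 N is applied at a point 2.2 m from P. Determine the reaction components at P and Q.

P_x = 0, P_y = -858.3 N, Q_y = 3608 N

ΣM about P: Q_y·2.4 − 800·0.9 − 3650 − 1950·2.2 = 0 → Q_y = 8660/2.4 = 3608.33 ≈ 3608 N.
ΣF_y = 0: P_y + 3608.33 − 800 − 1950 = 0 → P_y = -858.3 N.
ΣF_x = 0: no horizontal applied forces, so P_x = 0.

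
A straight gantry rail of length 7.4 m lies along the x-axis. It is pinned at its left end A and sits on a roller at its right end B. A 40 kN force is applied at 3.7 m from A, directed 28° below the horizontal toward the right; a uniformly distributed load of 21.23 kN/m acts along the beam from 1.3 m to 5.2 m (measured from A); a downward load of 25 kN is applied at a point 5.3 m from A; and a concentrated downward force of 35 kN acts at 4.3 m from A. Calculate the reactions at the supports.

Resultant of the distributed load: 21.23 × 3.9 = 82.797 kN at 3.25 m from A.
Taking moments about A: B_y·7.4 − 40·sin28°·3.7 − (21.23·3.9)·3.25 − 25·5.3 − 35·4.3 = 0 → B_y = 621.572/7.4 = 83.9962 ≈ 84.00 kN.
ΣF_y = 0: A_y + 83.9962 − 40·sin28° − 21.23·3.9 − 25 − 35 = 0 → A_y = 77.58 kN.
ΣF_x = 0: A_x + 40·cos28° = 0 → A_x = -35.32 kN.

A_x = -35.32 kN, A_y = 77.58 kN, B_y = 84.00 kN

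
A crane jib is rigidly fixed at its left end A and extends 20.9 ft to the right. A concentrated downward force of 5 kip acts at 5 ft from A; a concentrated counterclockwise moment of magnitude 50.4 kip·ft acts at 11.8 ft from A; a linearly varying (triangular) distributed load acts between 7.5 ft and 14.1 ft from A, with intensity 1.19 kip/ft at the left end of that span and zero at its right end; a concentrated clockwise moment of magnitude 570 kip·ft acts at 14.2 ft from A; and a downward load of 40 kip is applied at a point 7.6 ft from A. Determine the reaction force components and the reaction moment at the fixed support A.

A_x = 0, A_y = 48.93 kip, M_A = 886.7 kip·ft

Resultant of the triangular load: ½ × 1.19 × 6.6 = 3.927 kip, acting at 9.7 ft from A (one-third of the span from the peak).
ΣF_x = 0: A_x = 0.
ΣF_y = 0: A_y − 5 − ½·1.19·6.6 − 40 = 0 → A_y = 48.93 kip.
ΣM about A: M_A − 5·5 + 50.4 − (½·1.19·6.6)·9.7 − 570 − 40·7.6 = 0 → M_A = 886.7 kip·ft.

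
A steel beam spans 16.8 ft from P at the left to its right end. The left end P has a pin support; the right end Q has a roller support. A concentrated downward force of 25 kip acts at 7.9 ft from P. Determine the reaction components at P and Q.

Taking moments about P: Q_y·16.8 − 25·7.9 = 0 → Q_y = 197.5/16.8 = 11.756 ≈ 11.76 kip.
ΣF_y = 0: P_y + 11.756 − 25 = 0 → P_y = 13.24 kip.
ΣF_x = 0: no horizontal applied forces, so P_x = 0.

P_x = 0, P_y = 13.24 kip, Q_y = 11.76 kip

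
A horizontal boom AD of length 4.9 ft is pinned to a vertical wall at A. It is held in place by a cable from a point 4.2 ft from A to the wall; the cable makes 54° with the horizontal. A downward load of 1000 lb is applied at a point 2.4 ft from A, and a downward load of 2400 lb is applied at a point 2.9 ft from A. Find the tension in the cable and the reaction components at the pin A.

T = 2755 lb, A_x = 1619 lb, A_y = 1171 lb

ΣM about A: T·sin54°·4.2 − 1000·2.4 − 2400·2.9 = 0 → T = 9360/(4.2·0.809017) = 2754.67 ≈ 2755 lb.
ΣF_x = 0: A_x − T·cos54° = 0 → A_x = 2754.67 × 0.587785 = 1619 lb.
ΣF_y = 0: A_y + T·sin54° − 1000 − 2400 = 0 → A_y = 3400 − 2754.67 × 0.809017 = 1171 lb.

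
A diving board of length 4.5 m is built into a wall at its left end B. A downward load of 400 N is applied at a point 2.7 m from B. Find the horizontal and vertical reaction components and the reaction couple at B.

ΣF_x = 0: B_x = 0.
ΣF_y = 0: B_y − 400 = 0 → B_y = 400.0 N.
ΣM about B: M_B − 400·2.7 = 0 → M_B = 1080 N·m.

B_x = 0, B_y = 400.0 N, M_B = 1080 N·m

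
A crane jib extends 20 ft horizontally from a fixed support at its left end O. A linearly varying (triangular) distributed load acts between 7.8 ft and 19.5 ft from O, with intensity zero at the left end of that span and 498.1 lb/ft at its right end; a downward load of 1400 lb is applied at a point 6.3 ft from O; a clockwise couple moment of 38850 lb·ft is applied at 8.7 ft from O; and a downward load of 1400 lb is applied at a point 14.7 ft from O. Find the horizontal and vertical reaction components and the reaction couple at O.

Resultant of the triangular load: ½ × 498.1 × 11.7 = 2913.885 lb, acting at 15.6 ft from O (one-third of the span from the peak).
ΣF_x = 0: O_x = 0.
ΣF_y = 0: O_y − ½·498.1·11.7 − 1400 − 1400 = 0 → O_y = 5714 lb.
ΣM about O: M_O − (½·498.1·11.7)·15.6 − 1400·6.3 − 38850 − 1400·14.7 = 0 → M_O = 113700 lb·ft.

O_x = 0, O_y = 5714 lb, M_O = 113700 lb·ft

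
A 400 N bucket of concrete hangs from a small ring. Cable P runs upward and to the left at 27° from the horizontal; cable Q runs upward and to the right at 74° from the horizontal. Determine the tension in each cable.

ΣF_x = 0: −T_P·cos27° + T_Q·cos74° = 0 → T_Q = 3.23253·T_P.
ΣF_y = 0: T_P·sin27° + T_Q·sin74° = 400.
Substitute: T_P·(0.45399 + 3.23253·0.961262) = 400 → T_P = 112.319 ≈ 112.3 N.
Then T_Q = 3.23253 × 112.319 = 363.1 N.

T_P = 112.3 N, T_Q = 363.1 N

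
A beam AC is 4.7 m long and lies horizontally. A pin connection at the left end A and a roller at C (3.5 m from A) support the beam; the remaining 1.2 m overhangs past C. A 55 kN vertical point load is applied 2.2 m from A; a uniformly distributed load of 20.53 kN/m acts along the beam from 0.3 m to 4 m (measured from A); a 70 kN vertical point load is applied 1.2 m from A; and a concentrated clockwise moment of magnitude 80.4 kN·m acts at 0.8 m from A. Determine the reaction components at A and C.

Resultant of the distributed load: 20.53 × 3.7 = 75.961 kN at 2.15 m from A.
Taking moments about A: C_y·3.5 − 55·2.2 − (20.53·3.7)·2.15 − 70·1.2 − 80.4 = 0 → C_y = 448.71615/3.5 = 128.205 ≈ 128.2 kN.
ΣF_y = 0: A_y + 128.205 − 55 − 20.53·3.7 − 70 = 0 → A_y = 72.76 kN.
ΣF_x = 0: no horizontal applied forces, so A_x = 0.

A_x = 0, A_y = 72.76 kN, C_y = 128.2 kN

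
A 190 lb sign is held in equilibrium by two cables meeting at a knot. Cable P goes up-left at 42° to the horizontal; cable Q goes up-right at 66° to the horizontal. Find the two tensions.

T_P = 81.26 lb, T_Q = 148.5 lb

ΣF_x = 0: −T_P·cos42° + T_Q·cos66° = 0 → T_Q = 1.82709·T_P.
ΣF_y = 0: T_P·sin42° + T_Q·sin66° = 190.
Substitute: T_P·(0.669131 + 1.82709·0.913545) = 190 → T_P = 81.257 ≈ 81.26 lb.
Then T_Q = 1.82709 × 81.257 = 148.5 lb.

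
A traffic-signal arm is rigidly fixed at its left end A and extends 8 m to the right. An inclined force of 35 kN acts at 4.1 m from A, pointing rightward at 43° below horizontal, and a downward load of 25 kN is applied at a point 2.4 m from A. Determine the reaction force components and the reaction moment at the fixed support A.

ΣF_x = 0: A_x + 35·cos43° = 0 → A_x = -25.60 kN.
ΣF_y = 0: A_y − 35·sin43° − 25 = 0 → A_y = 48.87 kN.
ΣM about A: M_A − 35·sin43°·4.1 − 25·2.4 = 0 → M_A = 157.9 kN·m.

A_x = -25.60 kN, A_y = 48.87 kN, M_A = 157.9 kN·m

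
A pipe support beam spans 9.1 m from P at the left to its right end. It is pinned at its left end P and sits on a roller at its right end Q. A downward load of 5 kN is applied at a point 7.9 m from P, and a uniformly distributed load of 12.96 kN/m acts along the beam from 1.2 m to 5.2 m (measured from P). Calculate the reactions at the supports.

P_x = 0, P_y = 34.27 kN, Q_y = 22.57 kN

Resultant of the distributed load: 12.96 × 4 = 51.84 kN at 3.2 m from P.
ΣM about P: Q_y·9.1 − 5·7.9 − (12.96·4)·3.2 = 0 → Q_y = 205.388/9.1 = 22.5701 ≈ 22.57 kN.
ΣF_y = 0: P_y + 22.5701 − 5 − 12.96·4 = 0 → P_y = 34.27 kN.
ΣF_x = 0: no horizontal applied forces, so P_x = 0.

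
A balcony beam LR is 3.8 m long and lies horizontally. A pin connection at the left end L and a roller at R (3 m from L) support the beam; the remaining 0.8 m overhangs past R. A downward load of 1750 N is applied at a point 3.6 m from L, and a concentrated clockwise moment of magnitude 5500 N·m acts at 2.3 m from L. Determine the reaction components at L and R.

L_x = 0, L_y = -2183 N, R_y = 3933 N

Taking moments about L: R_y·3 − 1750·3.6 − 5500 = 0 → R_y = 11800/3 = 3933.33 ≈ 3933 N.
ΣF_y = 0: L_y + 3933.33 − 1750 = 0 → L_y = -2183 N.
ΣF_x = 0: no horizontal applied forces, so L_x = 0.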